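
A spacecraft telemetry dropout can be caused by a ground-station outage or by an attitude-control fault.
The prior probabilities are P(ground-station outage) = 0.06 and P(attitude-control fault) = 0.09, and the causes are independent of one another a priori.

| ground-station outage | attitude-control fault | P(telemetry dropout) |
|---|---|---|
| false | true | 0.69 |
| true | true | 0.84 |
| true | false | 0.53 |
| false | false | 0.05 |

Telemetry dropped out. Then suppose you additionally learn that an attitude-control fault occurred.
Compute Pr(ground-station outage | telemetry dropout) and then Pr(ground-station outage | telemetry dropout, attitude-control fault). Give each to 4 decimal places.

By total probability over the 4 (ground-station outage, attitude-control fault) configurations:
  P(telemetry dropout) = 0.05×0.94×0.91 + 0.69×0.94×0.09 + 0.53×0.06×0.91 + 0.84×0.06×0.09
        = 0.042770 + 0.058374 + 0.028938 + 0.004536 = 0.134618
Keeping only the ground-station outage-present terms gives 0.033474, so
  P(ground-station outage | telemetry dropout) = 0.033474 / 0.134618 ≈ 0.2487

With the extra evidence:
P(telemetry dropout | attitude-control fault) = 0.69·0.94 + 0.84·0.06 = 0.648600 + 0.050400 = 0.699000
Restricting to configurations with ground-station outage present: 0.84·0.06 = 0.050400.
P(ground-station outage | telemetry dropout, attitude-control fault) = 0.050400 / 0.699000 ≈ 0.0721
— attitude-control fault explains away the evidence for ground-station outage.

Pr(ground-station outage | telemetry dropout) ≈ 0.2487; Pr(ground-station outage | telemetry dropout, attitude-control fault) ≈ 0.0721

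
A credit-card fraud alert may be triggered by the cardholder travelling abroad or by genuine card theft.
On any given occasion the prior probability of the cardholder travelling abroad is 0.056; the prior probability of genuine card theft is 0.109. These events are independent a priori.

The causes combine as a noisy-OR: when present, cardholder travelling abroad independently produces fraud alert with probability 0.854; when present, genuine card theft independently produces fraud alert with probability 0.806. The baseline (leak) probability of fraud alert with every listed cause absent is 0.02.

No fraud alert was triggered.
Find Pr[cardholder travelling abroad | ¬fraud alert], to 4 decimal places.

Pr[cardholder travelling abroad | ¬fraud alert] ≈ 0.0086

Under noisy-OR, P(fraud alert | causes) = 1 − (1−0.02)·∏(1−qᵢ) over the active causes.
Numerator (weight on configurations with cardholder travelling abroad): 0.007139 + 0.000169 = 0.007308
The normalizing constant is 0.98·0.944·0.891 + 0.19012·0.944·0.109 + 0.14308·0.056·0.891 + 0.027758·0.056·0.109 = 0.851153
P(cardholder travelling abroad | ¬fraud alert) = 0.007308/0.851153 ≈ 0.0086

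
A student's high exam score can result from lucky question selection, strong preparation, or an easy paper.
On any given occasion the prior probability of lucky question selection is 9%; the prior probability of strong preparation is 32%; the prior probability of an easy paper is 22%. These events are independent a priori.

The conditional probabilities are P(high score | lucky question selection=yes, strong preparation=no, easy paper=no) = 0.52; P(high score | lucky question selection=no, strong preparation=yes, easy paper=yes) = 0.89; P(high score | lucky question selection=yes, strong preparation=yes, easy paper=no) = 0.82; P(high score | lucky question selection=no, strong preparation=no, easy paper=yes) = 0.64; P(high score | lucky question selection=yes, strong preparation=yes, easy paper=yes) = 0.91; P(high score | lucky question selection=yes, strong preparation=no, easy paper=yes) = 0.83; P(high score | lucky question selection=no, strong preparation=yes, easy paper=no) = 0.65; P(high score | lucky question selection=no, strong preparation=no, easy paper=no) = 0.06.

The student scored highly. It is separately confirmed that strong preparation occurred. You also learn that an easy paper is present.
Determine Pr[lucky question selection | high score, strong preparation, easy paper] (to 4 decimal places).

Pr[lucky question selection | high score, strong preparation, easy paper] ≈ 0.0918

P(high score | strong preparation, easy paper) = 0.89·0.91 + 0.91·0.09 = 0.809900 + 0.081900 = 0.891800
Of this, 0.081900 comes from 0.91·0.09 (the lucky question selection=true cases).
So P(lucky question selection | high score, strong preparation, easy paper) = 0.081900/0.891800 ≈ 0.0918.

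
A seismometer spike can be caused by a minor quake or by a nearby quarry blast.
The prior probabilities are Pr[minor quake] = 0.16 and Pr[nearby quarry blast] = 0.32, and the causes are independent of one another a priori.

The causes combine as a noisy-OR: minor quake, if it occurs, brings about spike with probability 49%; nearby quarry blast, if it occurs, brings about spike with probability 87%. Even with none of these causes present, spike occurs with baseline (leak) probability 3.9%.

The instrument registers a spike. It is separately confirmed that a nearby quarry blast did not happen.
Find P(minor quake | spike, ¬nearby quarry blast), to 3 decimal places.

P(minor quake | spike, ¬nearby quarry blast) ≈ 0.713

Under noisy-OR, P(spike | causes) = 1 − (1−0.039)·∏(1−qᵢ) over the active causes.
Numerator (weight on configurations with minor quake): 0.50989*0.16 = 0.081582
Normalizer over all consistent configurations: 0.039*0.84 + 0.50989*0.16 = 0.114342
Posterior = 0.081582 / 0.114342 ≈ 0.713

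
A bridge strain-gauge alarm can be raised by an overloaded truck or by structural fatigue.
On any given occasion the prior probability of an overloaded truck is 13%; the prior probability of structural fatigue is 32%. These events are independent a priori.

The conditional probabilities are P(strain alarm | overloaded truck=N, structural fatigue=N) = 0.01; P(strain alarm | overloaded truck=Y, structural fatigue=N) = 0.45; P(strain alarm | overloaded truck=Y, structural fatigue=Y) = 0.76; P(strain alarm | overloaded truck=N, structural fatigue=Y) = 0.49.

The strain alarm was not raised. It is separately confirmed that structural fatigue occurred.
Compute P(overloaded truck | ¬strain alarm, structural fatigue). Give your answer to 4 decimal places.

P(overloaded truck | ¬strain alarm, structural fatigue) ≈ 0.0657

P(¬strain alarm | structural fatigue) = 0.51×0.87 + 0.24×0.13 = 0.443700 + 0.031200 = 0.474900
Restricting to configurations with overloaded truck present: 0.24×0.13 = 0.031200.
Hence the posterior is 0.031200/0.474900 ≈ 0.0657.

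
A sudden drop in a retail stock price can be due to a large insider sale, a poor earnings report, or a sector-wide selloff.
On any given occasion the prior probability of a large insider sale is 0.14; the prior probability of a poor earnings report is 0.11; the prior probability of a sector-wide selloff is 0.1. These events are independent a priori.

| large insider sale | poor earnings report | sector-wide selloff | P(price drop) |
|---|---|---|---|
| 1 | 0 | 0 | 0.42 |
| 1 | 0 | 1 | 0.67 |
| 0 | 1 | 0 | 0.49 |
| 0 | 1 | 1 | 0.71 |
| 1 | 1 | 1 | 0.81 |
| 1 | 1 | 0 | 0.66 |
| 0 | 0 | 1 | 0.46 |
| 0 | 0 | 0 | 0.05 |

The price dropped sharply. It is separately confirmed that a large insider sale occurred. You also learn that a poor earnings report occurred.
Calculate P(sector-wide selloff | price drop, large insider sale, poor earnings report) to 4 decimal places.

Weight on sector-wide selloff=true, given the evidence: 0.81×0.1 = 0.081000
Denominator P(price drop | large insider sale, poor earnings report): 0.66×0.9 + 0.81×0.1 = 0.675000
P(sector-wide selloff | price drop, large insider sale, poor earnings report) = 0.081000/0.675000 ≈ 0.1200

P(sector-wide selloff | price drop, large insider sale, poor earnings report) ≈ 0.1200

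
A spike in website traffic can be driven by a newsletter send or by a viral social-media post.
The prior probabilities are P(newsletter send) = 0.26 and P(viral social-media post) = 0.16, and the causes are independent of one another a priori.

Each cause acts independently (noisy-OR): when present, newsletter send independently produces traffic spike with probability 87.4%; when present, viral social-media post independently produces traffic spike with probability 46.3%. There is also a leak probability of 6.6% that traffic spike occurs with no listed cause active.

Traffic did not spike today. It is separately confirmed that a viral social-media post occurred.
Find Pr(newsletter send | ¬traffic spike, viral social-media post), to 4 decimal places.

Under noisy-OR, P(traffic spike | causes) = 1 − (1−0.066)·∏(1−qᵢ) over the active causes.
Weight on newsletter send=true, given the evidence: 0.063196*0.26 = 0.016431
Normalizer over all consistent configurations: 0.501558*0.74 + 0.063196*0.26 = 0.387584
Posterior = 0.016431 / 0.387584 ≈ 0.0424

Pr(newsletter send | ¬traffic spike, viral social-media post) ≈ 0.0424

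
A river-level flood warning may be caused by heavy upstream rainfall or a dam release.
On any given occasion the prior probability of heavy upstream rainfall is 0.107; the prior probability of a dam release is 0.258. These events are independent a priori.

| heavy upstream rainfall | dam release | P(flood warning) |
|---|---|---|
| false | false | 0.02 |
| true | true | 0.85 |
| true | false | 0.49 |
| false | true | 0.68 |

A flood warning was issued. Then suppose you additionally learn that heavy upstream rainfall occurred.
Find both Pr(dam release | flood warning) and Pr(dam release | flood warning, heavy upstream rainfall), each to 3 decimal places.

Pr(dam release | flood warning) ≈ 0.775; Pr(dam release | flood warning, heavy upstream rainfall) ≈ 0.376

Weight on dam release=true, given the evidence: 0.156668 + 0.023465 = 0.180133
The normalizing constant is 0.02·0.893·0.742 + 0.68·0.893·0.258 + 0.49·0.107·0.742 + 0.85·0.107·0.258 = 0.232288
Posterior = 0.180133 / 0.232288 ≈ 0.775

Now condition on the additional information:
Sum P(flood warning|·) weighted by the priors over both values of dam release:
  P(flood warning | heavy upstream rainfall) = 0.49*0.742 + 0.85*0.258
        = 0.363580 + 0.219300 = 0.582880
Keeping only the dam release-present terms gives 0.219300, so
  P(dam release | flood warning, heavy upstream rainfall) = 0.219300 / 0.582880 ≈ 0.376
The drop from 0.775 to 0.376 is the explaining-away (discounting) effect.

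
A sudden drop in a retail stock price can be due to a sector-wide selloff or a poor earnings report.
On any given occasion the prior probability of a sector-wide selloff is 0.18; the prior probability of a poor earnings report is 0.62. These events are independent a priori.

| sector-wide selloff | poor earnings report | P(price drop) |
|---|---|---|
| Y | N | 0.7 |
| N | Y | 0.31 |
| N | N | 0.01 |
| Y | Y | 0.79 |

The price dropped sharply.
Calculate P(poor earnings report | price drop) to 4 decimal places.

Sum P(price drop|·) weighted by the priors over the 4 (sector-wide selloff, poor earnings report) configurations:
  P(price drop) = 0.01*0.82*0.38 + 0.31*0.82*0.62 + 0.7*0.18*0.38 + 0.79*0.18*0.62
        = 0.003116 + 0.157604 + 0.047880 + 0.088164 = 0.296764
The terms with poor earnings report present sum to 0.245768, so
  P(poor earnings report | price drop) = 0.245768 / 0.296764 ≈ 0.8282

P(poor earnings report | price drop) ≈ 0.8282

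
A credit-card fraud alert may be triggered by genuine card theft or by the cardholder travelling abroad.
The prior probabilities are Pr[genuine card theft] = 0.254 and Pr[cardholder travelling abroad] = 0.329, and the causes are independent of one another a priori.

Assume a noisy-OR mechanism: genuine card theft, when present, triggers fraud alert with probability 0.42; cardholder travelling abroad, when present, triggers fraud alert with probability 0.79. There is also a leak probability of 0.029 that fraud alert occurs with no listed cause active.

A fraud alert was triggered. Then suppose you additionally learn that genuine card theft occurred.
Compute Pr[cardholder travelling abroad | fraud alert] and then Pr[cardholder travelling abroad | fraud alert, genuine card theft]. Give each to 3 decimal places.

Pr[cardholder travelling abroad | fraud alert] ≈ 0.752; Pr[cardholder travelling abroad | fraud alert, genuine card theft] ≈ 0.497

Under noisy-OR, P(fraud alert | causes) = 1 − (1−0.029)·∏(1−qᵢ) over the active causes.
Enumerate the 4 (genuine card theft, cardholder travelling abroad) configurations and weight by the priors:
  P(fraud alert) = 0.029·0.746·0.671 + 0.79609·0.746·0.329 + 0.43682·0.254·0.671 + 0.881732·0.254·0.329
        = 0.014516 + 0.195388 + 0.074449 + 0.073683 = 0.358036
Keeping only the cardholder travelling abroad-present terms gives 0.269071, so
  P(cardholder travelling abroad | fraud alert) = 0.269071 / 0.358036 ≈ 0.752

With the extra evidence:
P(fraud alert | genuine card theft) = 0.43682×0.671 + 0.881732×0.329 = 0.293106 + 0.290090 = 0.583196
Restricting to configurations with cardholder travelling abroad present: 0.881732×0.329 = 0.290090.
P(cardholder travelling abroad | fraud alert, genuine card theft) = 0.290090 / 0.583196 ≈ 0.497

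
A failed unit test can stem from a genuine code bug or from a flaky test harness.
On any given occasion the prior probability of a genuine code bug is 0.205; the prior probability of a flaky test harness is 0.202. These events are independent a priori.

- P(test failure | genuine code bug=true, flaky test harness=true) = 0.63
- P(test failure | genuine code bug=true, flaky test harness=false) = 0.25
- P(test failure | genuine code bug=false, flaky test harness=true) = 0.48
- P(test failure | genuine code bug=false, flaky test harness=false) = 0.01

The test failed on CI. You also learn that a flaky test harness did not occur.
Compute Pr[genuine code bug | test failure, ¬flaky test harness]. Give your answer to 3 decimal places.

P(test failure | ¬flaky test harness) = 0.01·0.795 + 0.25·0.205 = 0.007950 + 0.051250 = 0.059200
The genuine code bug-present share is 0.25·0.205 = 0.051250.
P(genuine code bug | test failure, ¬flaky test harness) = 0.051250 / 0.059200 ≈ 0.866

Pr[genuine code bug | test failure, ¬flaky test harness] ≈ 0.866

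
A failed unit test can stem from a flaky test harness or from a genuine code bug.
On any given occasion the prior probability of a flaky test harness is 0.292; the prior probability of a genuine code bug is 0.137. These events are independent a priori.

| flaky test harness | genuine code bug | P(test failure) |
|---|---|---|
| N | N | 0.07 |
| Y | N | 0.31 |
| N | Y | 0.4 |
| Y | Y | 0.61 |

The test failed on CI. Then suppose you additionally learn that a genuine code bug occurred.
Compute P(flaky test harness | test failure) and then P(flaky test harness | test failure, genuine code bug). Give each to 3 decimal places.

Weight on flaky test harness=true, given the evidence: 0.078119 + 0.024402 = 0.102521
Normalizer over all consistent configurations: 0.07*0.708*0.863 + 0.4*0.708*0.137 + 0.31*0.292*0.863 + 0.61*0.292*0.137 = 0.184089
Posterior = 0.102521 / 0.184089 ≈ 0.557

Now also conditioning on genuine code bug=true:
P(test failure | genuine code bug) = 0.4*0.708 + 0.61*0.292 = 0.283200 + 0.178120 = 0.461320
Of this, 0.178120 comes from 0.61*0.292 (the flaky test harness=true cases).
So P(flaky test harness | test failure, genuine code bug) = 0.178120/0.461320 ≈ 0.386.
This is intercausal reasoning (explaining away): once genuine code bug accounts for the test failure, flaky test harness becomes less likely.

P(flaky test harness | test failure) ≈ 0.557; P(flaky test harness | test failure, genuine code bug) ≈ 0.386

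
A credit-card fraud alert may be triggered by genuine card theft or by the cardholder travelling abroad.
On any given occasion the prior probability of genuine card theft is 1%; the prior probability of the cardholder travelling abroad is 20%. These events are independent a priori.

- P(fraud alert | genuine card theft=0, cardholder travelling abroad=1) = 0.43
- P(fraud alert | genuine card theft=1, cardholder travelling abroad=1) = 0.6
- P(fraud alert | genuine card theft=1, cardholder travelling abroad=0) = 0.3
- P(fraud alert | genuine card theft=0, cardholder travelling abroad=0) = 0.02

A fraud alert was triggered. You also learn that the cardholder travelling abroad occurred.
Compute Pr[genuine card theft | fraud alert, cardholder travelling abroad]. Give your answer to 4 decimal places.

Pr[genuine card theft | fraud alert, cardholder travelling abroad] ≈ 0.0139

Weight on genuine card theft=true, given the evidence: 0.6*0.01 = 0.006000
Denominator P(fraud alert | cardholder travelling abroad): 0.43*0.99 + 0.6*0.01 = 0.431700
P(genuine card theft | fraud alert, cardholder travelling abroad) = 0.006000/0.431700 ≈ 0.0139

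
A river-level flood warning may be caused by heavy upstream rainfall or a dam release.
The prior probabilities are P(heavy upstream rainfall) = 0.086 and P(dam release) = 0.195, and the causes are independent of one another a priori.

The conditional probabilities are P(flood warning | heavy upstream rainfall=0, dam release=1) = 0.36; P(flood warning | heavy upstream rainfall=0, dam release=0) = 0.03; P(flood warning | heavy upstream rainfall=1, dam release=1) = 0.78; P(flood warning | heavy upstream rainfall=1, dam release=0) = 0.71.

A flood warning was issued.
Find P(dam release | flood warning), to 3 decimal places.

P(flood warning) = 0.03×0.914×0.805 + 0.36×0.914×0.195 + 0.71×0.086×0.805 + 0.78×0.086×0.195 = 0.022073 + 0.064163 + 0.049153 + 0.013081 = 0.148470
The dam release-present share is 0.064163 + 0.013081 = 0.077244.
P(dam release | flood warning) = 0.077244 / 0.148470 ≈ 0.520

P(dam release | flood warning) ≈ 0.520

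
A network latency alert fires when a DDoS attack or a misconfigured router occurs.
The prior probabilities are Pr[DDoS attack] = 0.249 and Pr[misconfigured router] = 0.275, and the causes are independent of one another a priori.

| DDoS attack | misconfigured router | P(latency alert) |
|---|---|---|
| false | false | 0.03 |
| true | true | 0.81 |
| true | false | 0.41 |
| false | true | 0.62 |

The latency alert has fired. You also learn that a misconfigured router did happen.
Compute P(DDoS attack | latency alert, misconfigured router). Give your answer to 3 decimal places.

Weight on DDoS attack=true, given the evidence: 0.81*0.249 = 0.201690
Denominator P(latency alert | misconfigured router): 0.62*0.751 + 0.81*0.249 = 0.667310
P(DDoS attack | latency alert, misconfigured router) = 0.201690/0.667310 ≈ 0.302

P(DDoS attack | latency alert, misconfigured router) ≈ 0.302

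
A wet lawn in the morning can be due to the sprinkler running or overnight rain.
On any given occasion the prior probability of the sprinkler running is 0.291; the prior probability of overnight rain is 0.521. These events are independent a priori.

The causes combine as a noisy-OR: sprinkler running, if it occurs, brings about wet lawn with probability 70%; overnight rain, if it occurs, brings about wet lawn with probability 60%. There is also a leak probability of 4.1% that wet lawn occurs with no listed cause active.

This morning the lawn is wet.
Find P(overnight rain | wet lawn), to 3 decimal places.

P(overnight rain | wet lawn) ≈ 0.762

Under noisy-OR, P(wet lawn | causes) = 1 − (1−0.041)·∏(1−qᵢ) over the active causes.
P(wet lawn) = 0.041*0.709*0.479 + 0.6164*0.709*0.521 + 0.7123*0.291*0.479 + 0.88492*0.291*0.521 = 0.013924 + 0.227691 + 0.099287 + 0.134164 = 0.475066
Of this, 0.361855 comes from 0.227691 + 0.134164 (the overnight rain=true cases).
Hence the posterior is 0.361855/0.475066 ≈ 0.762.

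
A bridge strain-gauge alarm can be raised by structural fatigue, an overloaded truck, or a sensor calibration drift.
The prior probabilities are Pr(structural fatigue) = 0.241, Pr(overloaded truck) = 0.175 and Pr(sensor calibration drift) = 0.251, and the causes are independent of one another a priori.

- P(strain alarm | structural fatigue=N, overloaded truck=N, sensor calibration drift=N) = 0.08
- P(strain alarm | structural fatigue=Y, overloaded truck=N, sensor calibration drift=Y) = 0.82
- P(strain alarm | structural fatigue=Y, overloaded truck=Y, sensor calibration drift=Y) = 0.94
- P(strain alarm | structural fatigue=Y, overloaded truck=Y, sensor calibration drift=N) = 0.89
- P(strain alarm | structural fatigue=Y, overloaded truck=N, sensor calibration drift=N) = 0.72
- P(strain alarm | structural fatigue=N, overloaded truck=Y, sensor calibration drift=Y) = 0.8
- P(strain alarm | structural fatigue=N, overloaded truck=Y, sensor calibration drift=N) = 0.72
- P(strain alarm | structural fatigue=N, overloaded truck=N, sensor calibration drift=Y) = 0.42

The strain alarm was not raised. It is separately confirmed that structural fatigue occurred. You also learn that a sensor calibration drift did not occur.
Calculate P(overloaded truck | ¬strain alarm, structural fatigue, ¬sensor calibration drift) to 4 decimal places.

Numerator (weight on configurations with overloaded truck): 0.11*0.175 = 0.019250
The normalizing constant is 0.28*0.825 + 0.11*0.175 = 0.250250
Posterior = 0.019250 / 0.250250 ≈ 0.0769

P(overloaded truck | ¬strain alarm, structural fatigue, ¬sensor calibration drift) ≈ 0.0769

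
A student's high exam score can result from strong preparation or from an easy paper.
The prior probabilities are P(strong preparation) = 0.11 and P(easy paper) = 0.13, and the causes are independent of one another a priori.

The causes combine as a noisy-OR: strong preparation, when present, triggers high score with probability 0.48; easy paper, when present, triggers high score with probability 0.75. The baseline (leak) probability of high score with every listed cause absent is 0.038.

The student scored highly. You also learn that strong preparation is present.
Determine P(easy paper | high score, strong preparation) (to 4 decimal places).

Under noisy-OR, P(high score | causes) = 1 − (1−0.038)·∏(1−qᵢ) over the active causes.
P(high score | strong preparation) = 0.49976·0.87 + 0.87494·0.13 = 0.434791 + 0.113742 = 0.548533
Of this, 0.113742 comes from 0.87494·0.13 (the easy paper=true cases).
P(easy paper | high score, strong preparation) = 0.113742 / 0.548533 ≈ 0.2074

P(easy paper | high score, strong preparation) ≈ 0.2074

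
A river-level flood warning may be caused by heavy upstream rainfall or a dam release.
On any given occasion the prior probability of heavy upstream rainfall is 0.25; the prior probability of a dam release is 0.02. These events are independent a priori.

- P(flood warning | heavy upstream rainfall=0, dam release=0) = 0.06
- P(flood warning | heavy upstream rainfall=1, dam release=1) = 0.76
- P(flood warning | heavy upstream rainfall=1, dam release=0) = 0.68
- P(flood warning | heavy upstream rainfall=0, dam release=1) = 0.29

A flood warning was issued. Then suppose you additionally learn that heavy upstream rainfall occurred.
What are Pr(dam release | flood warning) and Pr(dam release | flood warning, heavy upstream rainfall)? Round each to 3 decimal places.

P(flood warning) = 0.06×0.75×0.98 + 0.29×0.75×0.02 + 0.68×0.25×0.98 + 0.76×0.25×0.02 = 0.044100 + 0.004350 + 0.166600 + 0.003800 = 0.218850
The dam release-present share is 0.004350 + 0.003800 = 0.008150.
Hence the posterior is 0.008150/0.218850 ≈ 0.037.

Now also conditioning on heavy upstream rainfall=true:
P(flood warning | heavy upstream rainfall) = 0.68×0.98 + 0.76×0.02 = 0.666400 + 0.015200 = 0.681600
The dam release-present share is 0.76×0.02 = 0.015200.
Hence the posterior is 0.015200/0.681600 ≈ 0.022.
Conditioning on heavy upstream rainfall lowers the posterior on dam release: the classic explaining-away effect in a common-effect structure.

Pr(dam release | flood warning) ≈ 0.037; Pr(dam release | flood warning, heavy upstream rainfall) ≈ 0.022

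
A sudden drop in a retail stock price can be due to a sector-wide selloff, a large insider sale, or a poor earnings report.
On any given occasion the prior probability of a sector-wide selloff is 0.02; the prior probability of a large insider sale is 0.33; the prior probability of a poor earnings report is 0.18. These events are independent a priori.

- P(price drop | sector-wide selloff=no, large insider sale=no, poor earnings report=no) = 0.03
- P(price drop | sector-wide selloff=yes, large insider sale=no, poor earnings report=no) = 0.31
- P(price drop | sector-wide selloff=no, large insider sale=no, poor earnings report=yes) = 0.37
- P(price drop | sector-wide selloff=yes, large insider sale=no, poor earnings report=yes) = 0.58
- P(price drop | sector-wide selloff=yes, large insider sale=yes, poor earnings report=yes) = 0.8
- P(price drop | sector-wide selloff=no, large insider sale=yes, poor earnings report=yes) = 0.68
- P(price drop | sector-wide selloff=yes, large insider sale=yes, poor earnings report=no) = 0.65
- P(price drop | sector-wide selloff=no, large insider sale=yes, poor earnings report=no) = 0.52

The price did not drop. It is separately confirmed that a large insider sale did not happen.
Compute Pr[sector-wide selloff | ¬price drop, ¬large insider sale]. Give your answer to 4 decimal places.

Sum P(¬price drop|·) weighted by the priors over the 4 (sector-wide selloff, poor earnings report) configurations:
  P(¬price drop | ¬large insider sale) = 0.97*0.98*0.82 + 0.63*0.98*0.18 + 0.69*0.02*0.82 + 0.42*0.02*0.18
        = 0.779492 + 0.111132 + 0.011316 + 0.001512 = 0.903452
Configurations with sector-wide selloff contribute 0.012828, so
  P(sector-wide selloff | ¬price drop, ¬large insider sale) = 0.012828 / 0.903452 ≈ 0.0142

Pr[sector-wide selloff | ¬price drop, ¬large insider sale] ≈ 0.0142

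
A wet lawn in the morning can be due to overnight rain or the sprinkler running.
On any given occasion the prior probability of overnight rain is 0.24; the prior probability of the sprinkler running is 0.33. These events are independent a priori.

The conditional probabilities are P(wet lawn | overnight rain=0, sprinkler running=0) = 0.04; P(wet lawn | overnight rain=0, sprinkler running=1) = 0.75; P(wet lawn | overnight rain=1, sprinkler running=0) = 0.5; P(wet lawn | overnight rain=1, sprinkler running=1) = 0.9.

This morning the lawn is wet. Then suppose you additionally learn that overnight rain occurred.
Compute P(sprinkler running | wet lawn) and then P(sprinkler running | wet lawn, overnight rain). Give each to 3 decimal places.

P(wet lawn) = 0.04×0.76×0.67 + 0.75×0.76×0.33 + 0.5×0.24×0.67 + 0.9×0.24×0.33 = 0.020368 + 0.188100 + 0.080400 + 0.071280 = 0.360148
The sprinkler running-present share is 0.188100 + 0.071280 = 0.259380.
So P(sprinkler running | wet lawn) = 0.259380/0.360148 ≈ 0.720.

With the extra evidence:
Enumerate both values of sprinkler running and weight by the priors:
  P(wet lawn | overnight rain) = 0.5×0.67 + 0.9×0.33
        = 0.335000 + 0.297000 = 0.632000
Configurations with sprinkler running contribute 0.297000, so
  P(sprinkler running | wet lawn, overnight rain) = 0.297000 / 0.632000 ≈ 0.470
This is intercausal reasoning (explaining away): once overnight rain accounts for the wet lawn, sprinkler running becomes less likely.

P(sprinkler running | wet lawn) ≈ 0.720; P(sprinkler running | wet lawn, overnight rain) ≈ 0.470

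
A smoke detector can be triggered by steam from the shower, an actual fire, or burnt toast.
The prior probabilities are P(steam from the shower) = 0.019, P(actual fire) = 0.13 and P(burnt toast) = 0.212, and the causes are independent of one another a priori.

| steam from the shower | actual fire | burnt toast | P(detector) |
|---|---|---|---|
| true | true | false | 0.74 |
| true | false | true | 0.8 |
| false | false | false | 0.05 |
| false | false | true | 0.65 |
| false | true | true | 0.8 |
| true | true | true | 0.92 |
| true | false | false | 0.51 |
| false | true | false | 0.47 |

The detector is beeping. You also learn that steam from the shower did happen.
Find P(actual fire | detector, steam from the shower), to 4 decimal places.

Numerator (weight on configurations with actual fire): 0.075806 + 0.025355 = 0.101161
The normalizing constant is 0.51·0.87·0.788 + 0.8·0.87·0.212 + 0.74·0.13·0.788 + 0.92·0.13·0.212 = 0.598349
P(actual fire | detector, steam from the shower) = 0.101161/0.598349 ≈ 0.1691

P(actual fire | detector, steam from the shower) ≈ 0.1691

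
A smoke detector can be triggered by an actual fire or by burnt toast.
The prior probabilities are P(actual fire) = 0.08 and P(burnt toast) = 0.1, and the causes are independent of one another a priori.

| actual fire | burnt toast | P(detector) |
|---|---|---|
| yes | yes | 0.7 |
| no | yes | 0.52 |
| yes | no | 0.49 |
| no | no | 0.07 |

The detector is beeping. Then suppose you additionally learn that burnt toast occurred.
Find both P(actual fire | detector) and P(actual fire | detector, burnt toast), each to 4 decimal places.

P(actual fire | detector) ≈ 0.2787; P(actual fire | detector, burnt toast) ≈ 0.1048

P(detector) = 0.07×0.92×0.9 + 0.52×0.92×0.1 + 0.49×0.08×0.9 + 0.7×0.08×0.1 = 0.057960 + 0.047840 + 0.035280 + 0.005600 = 0.146680
The actual fire-present share is 0.035280 + 0.005600 = 0.040880.
P(actual fire | detector) = 0.040880 / 0.146680 ≈ 0.2787

Now also conditioning on burnt toast=true:
Weight on actual fire=true, given the evidence: 0.7×0.08 = 0.056000
The normalizing constant is 0.52×0.92 + 0.7×0.08 = 0.534400
Posterior = 0.056000 / 0.534400 ≈ 0.1048
The drop from 0.2787 to 0.1048 is the explaining-away (discounting) effect.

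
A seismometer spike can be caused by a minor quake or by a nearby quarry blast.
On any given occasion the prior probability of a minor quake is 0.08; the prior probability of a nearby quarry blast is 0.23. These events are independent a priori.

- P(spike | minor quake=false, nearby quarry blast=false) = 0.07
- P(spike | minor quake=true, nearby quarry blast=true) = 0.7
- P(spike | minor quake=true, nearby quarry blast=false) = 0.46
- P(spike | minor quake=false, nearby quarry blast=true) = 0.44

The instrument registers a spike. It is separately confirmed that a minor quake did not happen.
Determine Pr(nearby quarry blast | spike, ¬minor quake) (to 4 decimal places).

Pr(nearby quarry blast | spike, ¬minor quake) ≈ 0.6525

P(spike | ¬minor quake) = 0.07×0.77 + 0.44×0.23 = 0.053900 + 0.101200 = 0.155100
Restricting to configurations with nearby quarry blast present: 0.44×0.23 = 0.101200.
P(nearby quarry blast | spike, ¬minor quake) = 0.101200 / 0.155100 ≈ 0.6525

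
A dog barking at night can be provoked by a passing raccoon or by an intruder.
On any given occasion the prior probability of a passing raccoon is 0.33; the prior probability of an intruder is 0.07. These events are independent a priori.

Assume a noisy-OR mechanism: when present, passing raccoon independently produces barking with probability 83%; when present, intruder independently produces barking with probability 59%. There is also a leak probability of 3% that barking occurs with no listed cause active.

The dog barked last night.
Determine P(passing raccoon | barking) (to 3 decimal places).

Under noisy-OR, P(barking | causes) = 1 − (1−0.03)·∏(1−qᵢ) over the active causes.
Sum P(barking|·) weighted by the priors over the 4 (passing raccoon, intruder) configurations:
  P(barking) = 0.03×0.67×0.93 + 0.6023×0.67×0.07 + 0.8351×0.33×0.93 + 0.932391×0.33×0.07
        = 0.018693 + 0.028248 + 0.256292 + 0.021538 = 0.324771
Keeping only the passing raccoon-present terms gives 0.277830, so
  P(passing raccoon | barking) = 0.277830 / 0.324771 ≈ 0.855

P(passing raccoon | barking) ≈ 0.855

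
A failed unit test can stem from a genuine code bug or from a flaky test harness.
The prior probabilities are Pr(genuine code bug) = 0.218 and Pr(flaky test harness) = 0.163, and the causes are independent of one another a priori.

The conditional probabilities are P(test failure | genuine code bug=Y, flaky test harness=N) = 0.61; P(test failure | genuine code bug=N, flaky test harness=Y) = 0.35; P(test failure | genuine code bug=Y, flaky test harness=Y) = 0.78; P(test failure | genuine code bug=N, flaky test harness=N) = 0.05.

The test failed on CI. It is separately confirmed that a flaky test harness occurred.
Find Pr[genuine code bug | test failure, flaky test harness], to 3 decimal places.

By total probability over both values of genuine code bug:
  P(test failure | flaky test harness) = 0.35×0.782 + 0.78×0.218
        = 0.273700 + 0.170040 = 0.443740
The terms with genuine code bug present sum to 0.170040, so
  P(genuine code bug | test failure, flaky test harness) = 0.170040 / 0.443740 ≈ 0.383

Pr[genuine code bug | test failure, flaky test harness] ≈ 0.383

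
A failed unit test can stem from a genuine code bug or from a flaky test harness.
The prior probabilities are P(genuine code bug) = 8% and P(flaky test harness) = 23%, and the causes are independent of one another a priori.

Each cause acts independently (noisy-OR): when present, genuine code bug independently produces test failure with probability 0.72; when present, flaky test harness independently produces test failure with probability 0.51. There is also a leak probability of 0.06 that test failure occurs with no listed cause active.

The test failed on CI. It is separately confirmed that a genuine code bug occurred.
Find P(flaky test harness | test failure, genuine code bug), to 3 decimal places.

Under noisy-OR, P(test failure | causes) = 1 − (1−0.06)·∏(1−qᵢ) over the active causes.
Sum P(test failure|·) weighted by the priors over both values of flaky test harness:
  P(test failure | genuine code bug) = 0.7368×0.77 + 0.871032×0.23
        = 0.567336 + 0.200337 = 0.767673
Configurations with flaky test harness contribute 0.200337, so
  P(flaky test harness | test failure, genuine code bug) = 0.200337 / 0.767673 ≈ 0.261

P(flaky test harness | test failure, genuine code bug) ≈ 0.261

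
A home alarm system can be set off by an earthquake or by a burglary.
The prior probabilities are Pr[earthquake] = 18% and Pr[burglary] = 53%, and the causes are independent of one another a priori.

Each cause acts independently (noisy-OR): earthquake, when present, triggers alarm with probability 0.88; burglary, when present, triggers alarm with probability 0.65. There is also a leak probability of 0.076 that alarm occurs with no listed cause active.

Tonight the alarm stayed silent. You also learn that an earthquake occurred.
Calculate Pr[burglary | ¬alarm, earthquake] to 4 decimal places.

Pr[burglary | ¬alarm, earthquake] ≈ 0.2830

Under noisy-OR, P(alarm | causes) = 1 − (1−0.076)·∏(1−qᵢ) over the active causes.
Numerator (weight on configurations with burglary): 0.038808*0.53 = 0.020568
The normalizing constant is 0.11088*0.47 + 0.038808*0.53 = 0.072682
P(burglary | ¬alarm, earthquake) = 0.020568/0.072682 ≈ 0.2830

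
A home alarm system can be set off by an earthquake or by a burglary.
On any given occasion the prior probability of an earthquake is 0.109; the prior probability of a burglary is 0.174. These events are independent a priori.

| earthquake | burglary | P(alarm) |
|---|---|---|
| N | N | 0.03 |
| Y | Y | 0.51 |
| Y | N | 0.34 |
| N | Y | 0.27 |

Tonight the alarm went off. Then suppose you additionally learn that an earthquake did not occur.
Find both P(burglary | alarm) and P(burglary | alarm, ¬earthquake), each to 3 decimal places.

P(burglary | alarm) ≈ 0.494; P(burglary | alarm, ¬earthquake) ≈ 0.655

Sum P(alarm|·) weighted by the priors over the 4 (earthquake, burglary) configurations:
  P(alarm) = 0.03·0.891·0.826 + 0.27·0.891·0.174 + 0.34·0.109·0.826 + 0.51·0.109·0.174
        = 0.022079 + 0.041859 + 0.030612 + 0.009673 = 0.104223
Configurations with burglary contribute 0.051532, so
  P(burglary | alarm) = 0.051532 / 0.104223 ≈ 0.494

Now condition on the additional information:
Weight on burglary=true, given the evidence: 0.27*0.174 = 0.046980
Normalizer over all consistent configurations: 0.03*0.826 + 0.27*0.174 = 0.071760
Posterior = 0.046980 / 0.071760 ≈ 0.655
Ruling out earthquake raises the posterior on burglary — the flip side of explaining away.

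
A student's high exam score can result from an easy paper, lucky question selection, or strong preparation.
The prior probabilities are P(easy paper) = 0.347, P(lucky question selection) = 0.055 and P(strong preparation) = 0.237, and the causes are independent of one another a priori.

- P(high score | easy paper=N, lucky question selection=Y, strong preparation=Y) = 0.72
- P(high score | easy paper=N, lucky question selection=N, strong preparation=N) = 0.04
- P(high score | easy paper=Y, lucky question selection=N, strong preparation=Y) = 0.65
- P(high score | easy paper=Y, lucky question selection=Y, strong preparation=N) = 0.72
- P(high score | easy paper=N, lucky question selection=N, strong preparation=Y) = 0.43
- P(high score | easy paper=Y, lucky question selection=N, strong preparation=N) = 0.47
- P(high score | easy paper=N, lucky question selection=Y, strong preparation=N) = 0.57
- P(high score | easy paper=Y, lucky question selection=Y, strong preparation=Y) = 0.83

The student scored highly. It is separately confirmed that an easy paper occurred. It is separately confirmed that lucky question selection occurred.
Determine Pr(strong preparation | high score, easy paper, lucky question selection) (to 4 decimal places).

For the numerator, keep only strong preparation=true terms: 0.83×0.237 = 0.196710
The normalizing constant is 0.72×0.763 + 0.83×0.237 = 0.746070
Posterior = 0.196710 / 0.746070 ≈ 0.2637

Pr(strong preparation | high score, easy paper, lucky question selection) ≈ 0.2637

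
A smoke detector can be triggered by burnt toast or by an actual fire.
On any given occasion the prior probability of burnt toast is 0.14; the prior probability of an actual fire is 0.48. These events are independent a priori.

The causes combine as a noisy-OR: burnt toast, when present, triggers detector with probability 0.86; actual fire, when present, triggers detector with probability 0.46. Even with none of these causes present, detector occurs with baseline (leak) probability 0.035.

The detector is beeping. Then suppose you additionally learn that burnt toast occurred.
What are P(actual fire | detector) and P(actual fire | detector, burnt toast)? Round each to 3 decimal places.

Under noisy-OR, P(detector | causes) = 1 − (1−0.035)·∏(1−qᵢ) over the active causes.
P(detector) = 0.035·0.86·0.52 + 0.4789·0.86·0.48 + 0.8649·0.14·0.52 + 0.927046·0.14·0.48 = 0.015652 + 0.197690 + 0.062965 + 0.062297 = 0.338604
Restricting to configurations with actual fire present: 0.197690 + 0.062297 = 0.259987.
P(actual fire | detector) = 0.259987 / 0.338604 ≈ 0.768

Now also conditioning on burnt toast=true:
Sum P(detector|·) weighted by the priors over both values of actual fire:
  P(detector | burnt toast) = 0.8649×0.52 + 0.927046×0.48
        = 0.449748 + 0.444982 = 0.894730
The terms with actual fire present sum to 0.444982, so
  P(actual fire | detector, burnt toast) = 0.444982 / 0.894730 ≈ 0.497

P(actual fire | detector) ≈ 0.768; P(actual fire | detector, burnt toast) ≈ 0.497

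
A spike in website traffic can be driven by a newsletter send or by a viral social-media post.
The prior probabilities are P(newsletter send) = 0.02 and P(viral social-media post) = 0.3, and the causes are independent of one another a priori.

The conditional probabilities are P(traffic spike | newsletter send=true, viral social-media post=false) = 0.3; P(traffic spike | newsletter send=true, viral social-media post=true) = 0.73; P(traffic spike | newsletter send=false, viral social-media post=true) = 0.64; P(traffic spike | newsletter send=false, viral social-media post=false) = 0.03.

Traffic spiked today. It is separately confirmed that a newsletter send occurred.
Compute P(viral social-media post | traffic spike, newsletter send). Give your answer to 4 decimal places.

P(viral social-media post | traffic spike, newsletter send) ≈ 0.5105

Weight on viral social-media post=true, given the evidence: 0.73×0.3 = 0.219000
The normalizing constant is 0.3×0.7 + 0.73×0.3 = 0.429000
Posterior = 0.219000 / 0.429000 ≈ 0.5105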